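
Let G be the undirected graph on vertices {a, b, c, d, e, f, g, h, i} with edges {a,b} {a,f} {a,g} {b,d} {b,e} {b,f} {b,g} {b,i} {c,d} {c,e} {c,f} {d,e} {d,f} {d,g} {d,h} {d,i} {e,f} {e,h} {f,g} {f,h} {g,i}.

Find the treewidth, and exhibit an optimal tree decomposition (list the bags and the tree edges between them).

The largest bag has 4 vertices, giving width 3; this decomposition certifies tw(G) ≤ 3. On the other hand G contains the 4-clique {b, d, f, g}. A clique must lie in a single bag of any decomposition, so no decomposition can have width below 3. The upper and lower bounds meet at 3, so that is the treewidth.

Treewidth 3.
Bags: B1 = {c, d, e, f}  B2 = {b, d, e, f}  B3 = {d, e, f, h}  B4 = {b, d, f, g}  B5 = {a, b, f, g}  B6 = {b, d, g, i}
Tree: B1–B2, B2–B3, B2–B4, B4–B5, B4–B6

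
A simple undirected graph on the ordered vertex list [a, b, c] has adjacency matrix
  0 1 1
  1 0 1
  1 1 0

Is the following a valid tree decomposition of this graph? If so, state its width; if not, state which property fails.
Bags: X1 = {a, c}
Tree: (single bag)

A tree decomposition must satisfy three properties: every vertex lies in some bag; for every edge, both endpoints lie together in some bag; and for every vertex, the bags containing it form a connected subtree. Here vertex b appears in no bag, so the decomposition is invalid.

No — vertex b appears in no bag.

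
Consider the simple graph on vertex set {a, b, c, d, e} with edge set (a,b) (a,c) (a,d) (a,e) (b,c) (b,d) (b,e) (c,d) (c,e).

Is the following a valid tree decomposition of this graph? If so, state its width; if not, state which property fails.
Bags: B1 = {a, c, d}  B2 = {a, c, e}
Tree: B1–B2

No — vertex b appears in no bag.

A tree decomposition must satisfy three properties: every vertex lies in some bag; for every edge, both endpoints lie together in some bag; and for every vertex, the bags containing it form a connected subtree. Here vertex b appears in no bag, so the decomposition is invalid.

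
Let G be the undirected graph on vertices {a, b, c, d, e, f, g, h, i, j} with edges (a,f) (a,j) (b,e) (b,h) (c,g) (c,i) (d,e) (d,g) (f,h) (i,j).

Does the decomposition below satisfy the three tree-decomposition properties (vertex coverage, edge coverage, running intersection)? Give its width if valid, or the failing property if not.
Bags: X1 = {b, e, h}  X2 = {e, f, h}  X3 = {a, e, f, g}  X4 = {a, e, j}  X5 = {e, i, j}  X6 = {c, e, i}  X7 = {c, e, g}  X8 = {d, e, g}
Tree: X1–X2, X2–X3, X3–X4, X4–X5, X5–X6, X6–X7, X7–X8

A tree decomposition must satisfy three properties: every vertex lies in some bag; for every edge, both endpoints lie together in some bag; and for every vertex, the bags containing it form a connected subtree. Here bags containing vertex g are not connected in the tree, so the decomposition is invalid.

No — bags containing vertex g are not connected in the tree.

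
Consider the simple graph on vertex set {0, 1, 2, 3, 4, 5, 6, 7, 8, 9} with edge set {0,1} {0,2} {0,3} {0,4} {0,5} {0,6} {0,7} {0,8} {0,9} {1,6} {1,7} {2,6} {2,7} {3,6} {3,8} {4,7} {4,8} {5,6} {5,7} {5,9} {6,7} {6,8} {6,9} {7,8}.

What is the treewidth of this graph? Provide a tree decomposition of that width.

Treewidth 3.
Bags: B1 = {0, 6, 7, 8}  B2 = {0, 1, 6, 7}  B3 = {0, 2, 6, 7}  B4 = {0, 3, 6, 8}  B5 = {0, 5, 6, 7}  B6 = {0, 4, 7, 8}  B7 = {0, 5, 6, 9}
Tree: B1–B2, B1–B3, B1–B4, B3–B5, B1–B6, B5–B7

The largest bag has 4 vertices, giving width 3; this decomposition certifies tw(G) ≤ 3. For the lower bound, the 4 vertices {0, 4, 7, 8} are pairwise adjacent, and any tree decomposition puts a clique entirely inside one bag — forcing width ≥ 3. Combining the bounds, tw(G) = 3.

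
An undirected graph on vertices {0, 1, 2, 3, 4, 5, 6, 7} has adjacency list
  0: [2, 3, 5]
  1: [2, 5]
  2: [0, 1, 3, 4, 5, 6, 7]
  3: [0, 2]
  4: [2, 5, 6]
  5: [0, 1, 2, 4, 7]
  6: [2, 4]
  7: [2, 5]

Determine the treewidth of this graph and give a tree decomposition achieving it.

Every bag has size at most 3, so the width is 3 − 1 = 2 and tw(G) ≤ 2. On the other hand G contains the 3-clique {0, 2, 3}. A clique must lie in a single bag of any decomposition, so no decomposition can have width below 2. The upper and lower bounds meet at 2, so that is the treewidth.

Treewidth 2.
One such decomposition:
Bags: B1 = {2, 4, 5}  B2 = {0, 2, 5}  B3 = {2, 5, 7}  B4 = {1, 2, 5}  B5 = {2, 4, 6}  B6 = {0, 2, 3}
Tree: B1–B2, B1–B3, B2–B4, B1–B5, B2–B6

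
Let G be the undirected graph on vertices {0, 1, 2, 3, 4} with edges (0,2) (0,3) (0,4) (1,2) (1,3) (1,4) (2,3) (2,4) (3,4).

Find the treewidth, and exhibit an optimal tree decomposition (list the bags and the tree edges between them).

Treewidth 3.
Bags: B1 = {0, 2, 3, 4}  B2 = {1, 2, 3, 4}
Tree: B1–B2

Each bag holds 4 vertices, so the decomposition has width 3, which upper-bounds the treewidth. On the other hand G contains the 4-clique {0, 2, 3, 4}. A clique must lie in a single bag of any decomposition, so no decomposition can have width below 3. Hence tw(G) = 3 exactly.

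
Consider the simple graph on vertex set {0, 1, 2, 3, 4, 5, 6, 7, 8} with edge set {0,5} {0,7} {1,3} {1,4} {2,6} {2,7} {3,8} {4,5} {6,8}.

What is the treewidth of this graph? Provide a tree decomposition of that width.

Treewidth 2.
One optimal decomposition is:
Bags: B1 = {1, 4, 5}  B2 = {1, 3, 5}  B3 = {3, 5, 8}  B4 = {5, 6, 8}  B5 = {2, 5, 6}  B6 = {2, 5, 7}  B7 = {0, 5, 7}
Tree: B1–B2, B2–B3, B3–B4, B4–B5, B5–B6, B6–B7

The largest bag has 3 vertices, giving width 2; this decomposition certifies tw(G) ≤ 2. Since 5–4–1–3–8–6–2–7–0–5 is a cycle in G, G is not acyclic. Forests are exactly the graphs of treewidth ≤ 1, so tw(G) ≥ 2. Combining the bounds, tw(G) = 2.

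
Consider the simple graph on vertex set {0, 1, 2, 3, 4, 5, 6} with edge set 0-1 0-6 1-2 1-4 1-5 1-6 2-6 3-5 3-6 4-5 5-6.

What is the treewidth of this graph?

A width-2 tree decomposition is:
Bags: B1 = {0, 1, 6}  B2 = {1, 2, 6}  B3 = {1, 5, 6}  B4 = {3, 5, 6}  B5 = {1, 4, 5}
Tree: B1–B2, B1–B3, B3–B4, B3–B5
The largest bag has 3 vertices, giving width 2; this decomposition certifies tw(G) ≤ 2. On the other hand G contains the 3-clique {1, 4, 5}. A clique must lie in a single bag of any decomposition, so no decomposition can have width below 2. Hence tw(G) = 2 exactly.

2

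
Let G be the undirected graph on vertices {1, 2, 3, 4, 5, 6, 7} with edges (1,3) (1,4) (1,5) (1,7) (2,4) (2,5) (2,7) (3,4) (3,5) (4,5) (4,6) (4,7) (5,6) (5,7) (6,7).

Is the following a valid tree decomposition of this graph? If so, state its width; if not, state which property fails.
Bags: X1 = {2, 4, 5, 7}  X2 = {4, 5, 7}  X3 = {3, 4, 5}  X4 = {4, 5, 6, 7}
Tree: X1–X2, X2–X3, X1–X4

No — vertex 1 appears in no bag.

A tree decomposition must satisfy three properties: every vertex lies in some bag; for every edge, both endpoints lie together in some bag; and for every vertex, the bags containing it form a connected subtree. Here vertex 1 appears in no bag, so the decomposition is invalid.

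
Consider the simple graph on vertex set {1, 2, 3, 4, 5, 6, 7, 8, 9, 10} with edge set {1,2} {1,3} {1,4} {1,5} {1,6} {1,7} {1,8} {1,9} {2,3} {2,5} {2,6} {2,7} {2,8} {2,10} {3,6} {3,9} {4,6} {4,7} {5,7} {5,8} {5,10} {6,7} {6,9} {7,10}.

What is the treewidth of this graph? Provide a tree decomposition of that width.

Each bag holds 4 vertices, so the decomposition has width 3, which upper-bounds the treewidth. For the lower bound, the 4 vertices {1, 3, 6, 9} are pairwise adjacent, and any tree decomposition puts a clique entirely inside one bag — forcing width ≥ 3. Combining the bounds, tw(G) = 3.

Treewidth 3.
Bags: B1 = {1, 2, 5, 7}  B2 = {1, 2, 6, 7}  B3 = {1, 4, 6, 7}  B4 = {1, 2, 3, 6}  B5 = {2, 5, 7, 10}  B6 = {1, 2, 5, 8}  B7 = {1, 3, 6, 9}
Tree: B1–B2, B2–B3, B2–B4, B1–B5, B1–B6, B4–B7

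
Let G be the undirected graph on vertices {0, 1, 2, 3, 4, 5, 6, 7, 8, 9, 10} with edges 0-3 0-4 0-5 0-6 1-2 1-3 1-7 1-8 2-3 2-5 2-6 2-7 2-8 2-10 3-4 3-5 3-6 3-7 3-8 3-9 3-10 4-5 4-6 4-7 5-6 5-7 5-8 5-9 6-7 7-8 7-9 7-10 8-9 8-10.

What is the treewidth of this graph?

4

A width-4 tree decomposition is:
Bags: B1 = {2, 3, 5, 7, 8}  B2 = {3, 5, 7, 8, 9}  B3 = {2, 3, 5, 6, 7}  B4 = {1, 2, 3, 7, 8}  B5 = {2, 3, 7, 8, 10}  B6 = {3, 4, 5, 6, 7}  B7 = {0, 3, 4, 5, 6}
Tree: B1–B2, B1–B3, B1–B4, B4–B5, B3–B6, B6–B7
The largest bag has 5 vertices, giving width 4; this decomposition certifies tw(G) ≤ 4. For the lower bound, the 5 vertices {0, 3, 4, 5, 6} are pairwise adjacent, and any tree decomposition puts a clique entirely inside one bag — forcing width ≥ 4. Therefore the treewidth is 4.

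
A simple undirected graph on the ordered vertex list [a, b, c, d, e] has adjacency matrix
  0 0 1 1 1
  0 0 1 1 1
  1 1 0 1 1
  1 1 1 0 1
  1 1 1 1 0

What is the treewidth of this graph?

A width-3 tree decomposition is:
Bags: B1 = {a, c, d, e}  B2 = {b, c, d, e}
Tree: B1–B2
Every bag has size at most 4, so the width is 4 − 1 = 3 and tw(G) ≤ 3. For the lower bound, the 4 vertices {a, c, d, e} are pairwise adjacent, and any tree decomposition puts a clique entirely inside one bag — forcing width ≥ 3. Hence tw(G) = 3 exactly.

3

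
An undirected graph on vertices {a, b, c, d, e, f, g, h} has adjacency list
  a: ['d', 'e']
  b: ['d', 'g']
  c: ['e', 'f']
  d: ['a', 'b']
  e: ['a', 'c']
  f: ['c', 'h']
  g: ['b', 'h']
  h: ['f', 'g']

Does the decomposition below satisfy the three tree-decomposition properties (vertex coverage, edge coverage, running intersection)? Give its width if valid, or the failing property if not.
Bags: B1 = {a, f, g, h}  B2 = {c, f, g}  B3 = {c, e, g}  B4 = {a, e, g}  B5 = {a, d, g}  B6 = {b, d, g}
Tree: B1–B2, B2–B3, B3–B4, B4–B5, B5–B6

No — bags containing vertex a are not connected in the tree.

A tree decomposition must satisfy three properties: every vertex lies in some bag; for every edge, both endpoints lie together in some bag; and for every vertex, the bags containing it form a connected subtree. Here bags containing vertex a are not connected in the tree, so the decomposition is invalid.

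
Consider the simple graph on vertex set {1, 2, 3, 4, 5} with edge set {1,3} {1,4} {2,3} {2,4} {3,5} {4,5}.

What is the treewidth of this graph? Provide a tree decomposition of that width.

Treewidth 2.
Bags: B1 = {3, 4, 5}  B2 = {2, 3, 4}  B3 = {1, 3, 4}
Tree: B1–B2, B2–B3

Every bag has size at most 3, so the width is 3 − 1 = 2 and tw(G) ≤ 2. Since 5–4–2–3–5 is a cycle in G, G is not acyclic. Forests are exactly the graphs of treewidth ≤ 1, so tw(G) ≥ 2. Therefore the treewidth is 2.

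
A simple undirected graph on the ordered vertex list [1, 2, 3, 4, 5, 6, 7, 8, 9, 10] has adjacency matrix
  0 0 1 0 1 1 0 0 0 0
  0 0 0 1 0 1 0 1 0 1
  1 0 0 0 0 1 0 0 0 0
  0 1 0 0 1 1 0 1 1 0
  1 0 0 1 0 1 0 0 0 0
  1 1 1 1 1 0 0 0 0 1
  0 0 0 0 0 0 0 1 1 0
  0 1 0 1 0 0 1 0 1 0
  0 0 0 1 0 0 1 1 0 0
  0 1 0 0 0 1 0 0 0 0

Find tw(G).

A width-2 tree decomposition is:
Bags: B1 = {2, 6, 10}  B2 = {2, 4, 6}  B3 = {2, 4, 8}  B4 = {4, 5, 6}  B5 = {4, 8, 9}  B6 = {1, 5, 6}  B7 = {7, 8, 9}  B8 = {1, 3, 6}
Tree: B1–B2, B2–B3, B2–B4, B3–B5, B4–B6, B5–B7, B6–B8
The largest bag has 3 vertices, giving width 2; this decomposition certifies tw(G) ≤ 2. On the other hand G contains the 3-clique {4, 8, 9}. A clique must lie in a single bag of any decomposition, so no decomposition can have width below 2. Hence tw(G) = 2 exactly.

2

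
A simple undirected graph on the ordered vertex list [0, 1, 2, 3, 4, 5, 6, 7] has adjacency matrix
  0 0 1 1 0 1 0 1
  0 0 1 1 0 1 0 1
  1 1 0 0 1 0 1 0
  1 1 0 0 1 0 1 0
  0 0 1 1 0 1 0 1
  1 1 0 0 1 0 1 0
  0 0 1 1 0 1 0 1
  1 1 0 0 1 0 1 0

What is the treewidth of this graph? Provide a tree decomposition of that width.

Every bag has size at most 5, so the width is 5 − 1 = 4 and tw(G) ≤ 4. For the lower bound: the 5 vertex sets {3,6}, {0,7}, {1,5}, {2}, {4} are disjoint, each induces a connected subgraph, and every pair is joined by at least one edge of G. Contracting each set to a single vertex therefore yields K_{5} as a minor, and since treewidth is minor-monotone, tw(G) ≥ tw(K_{5}) = 4. Combining the bounds, tw(G) = 4.

Treewidth 4.
Bags: B1 = {2, 3, 5, 6, 7}  B2 = {0, 2, 3, 5, 7}  B3 = {1, 2, 3, 5, 7}  B4 = {2, 3, 4, 5, 7}
Tree: B1–B2, B2–B3, B3–B4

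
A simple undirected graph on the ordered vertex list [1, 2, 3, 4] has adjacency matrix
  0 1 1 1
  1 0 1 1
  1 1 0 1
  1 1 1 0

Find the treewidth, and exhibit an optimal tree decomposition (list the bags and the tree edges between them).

Treewidth 3.
One optimal decomposition is:
Bags: B1 = {1, 2, 3, 4}
Tree: (single bag)

A single bag containing all 4 vertices is trivially a valid decomposition of width 3. For the lower bound, the 4 vertices {1, 2, 3, 4} are pairwise adjacent, and any tree decomposition puts a clique entirely inside one bag — forcing width ≥ 3. Hence tw(G) = 3 exactly.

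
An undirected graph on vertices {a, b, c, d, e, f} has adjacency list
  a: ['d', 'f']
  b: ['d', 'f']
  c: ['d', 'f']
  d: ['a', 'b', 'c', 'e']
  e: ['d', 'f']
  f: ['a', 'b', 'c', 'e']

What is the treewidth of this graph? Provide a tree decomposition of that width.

Treewidth 2.
One such decomposition:
Bags: B1 = {b, d, f}  B2 = {a, d, f}  B3 = {d, e, f}  B4 = {c, d, f}
Tree: B1–B2, B2–B3, B3–B4

Every bag has size at most 3, so the width is 3 − 1 = 2 and tw(G) ≤ 2. For the lower bound, G contains the cycle f–b–d–a–f, so G is not a forest; only forests have treewidth ≤ 1, hence tw(G) ≥ 2. Hence tw(G) = 2 exactly.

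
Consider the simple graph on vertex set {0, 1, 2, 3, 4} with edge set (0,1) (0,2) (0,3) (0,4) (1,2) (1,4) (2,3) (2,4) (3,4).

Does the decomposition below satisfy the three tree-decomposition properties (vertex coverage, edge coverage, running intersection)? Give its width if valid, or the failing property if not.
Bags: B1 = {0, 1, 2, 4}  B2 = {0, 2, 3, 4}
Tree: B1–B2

Every vertex of G appears in some bag (union = {0, 1, 2, 3, 4}); every edge is covered by a bag; and for each vertex v the set of bags containing v is connected in the bag tree. The decomposition is therefore valid. The largest bag has 4 vertices, so the width is 3.

Yes; width 3.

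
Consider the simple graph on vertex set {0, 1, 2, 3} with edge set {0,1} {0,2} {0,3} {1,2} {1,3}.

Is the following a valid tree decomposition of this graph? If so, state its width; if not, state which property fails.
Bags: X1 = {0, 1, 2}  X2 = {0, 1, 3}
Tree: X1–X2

Yes; width 2.

Checking the three conditions: (i) the bags cover all of {0, 1, 2, 3}; (ii) for each edge, some bag contains both endpoints; (iii) the bags containing any fixed vertex form a subtree. All hold, so the decomposition is valid with width 3 − 1 = 2.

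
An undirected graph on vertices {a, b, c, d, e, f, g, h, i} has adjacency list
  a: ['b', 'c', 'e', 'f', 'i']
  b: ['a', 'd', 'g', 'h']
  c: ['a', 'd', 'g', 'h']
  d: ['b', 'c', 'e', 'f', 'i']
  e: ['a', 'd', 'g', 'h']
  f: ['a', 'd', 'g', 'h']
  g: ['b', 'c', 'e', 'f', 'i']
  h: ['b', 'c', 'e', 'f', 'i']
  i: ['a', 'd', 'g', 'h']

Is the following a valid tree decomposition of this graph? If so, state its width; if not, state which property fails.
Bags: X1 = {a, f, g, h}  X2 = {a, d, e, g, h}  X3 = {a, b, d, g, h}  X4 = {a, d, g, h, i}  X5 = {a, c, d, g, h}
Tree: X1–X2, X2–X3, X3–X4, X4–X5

No — edge (d,f) lies in no bag.

A tree decomposition must satisfy three properties: every vertex lies in some bag; for every edge, both endpoints lie together in some bag; and for every vertex, the bags containing it form a connected subtree. Here edge (d,f) lies in no bag, so the decomposition is invalid.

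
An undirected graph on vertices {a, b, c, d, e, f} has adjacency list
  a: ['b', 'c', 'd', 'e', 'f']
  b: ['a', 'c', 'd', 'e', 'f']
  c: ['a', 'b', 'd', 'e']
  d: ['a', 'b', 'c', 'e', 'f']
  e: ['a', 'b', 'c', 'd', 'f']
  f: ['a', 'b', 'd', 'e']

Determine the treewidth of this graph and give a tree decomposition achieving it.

The largest bag has 5 vertices, giving width 4; this decomposition certifies tw(G) ≤ 4. Conversely, {a, b, c, d, e} is a clique of size 5, and the vertices of any clique must share a bag in every tree decomposition; so some bag has ≥ 5 vertices and tw(G) ≥ 4. Hence tw(G) = 4 exactly.

Treewidth 4.
Bags: B1 = {a, b, d, e, f}  B2 = {a, b, c, d, e}
Tree: B1–B2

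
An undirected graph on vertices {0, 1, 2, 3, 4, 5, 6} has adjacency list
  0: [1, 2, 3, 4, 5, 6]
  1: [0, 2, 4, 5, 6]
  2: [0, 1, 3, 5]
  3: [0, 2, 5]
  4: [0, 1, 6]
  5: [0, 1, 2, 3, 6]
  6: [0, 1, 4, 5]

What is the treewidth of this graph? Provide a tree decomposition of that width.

Every bag has size at most 4, so the width is 4 − 1 = 3 and tw(G) ≤ 3. On the other hand G contains the 4-clique {0, 1, 4, 6}. A clique must lie in a single bag of any decomposition, so no decomposition can have width below 3. Therefore the treewidth is 3.

Treewidth 3.
One such decomposition:
Bags: B1 = {0, 1, 5, 6}  B2 = {0, 1, 2, 5}  B3 = {0, 1, 4, 6}  B4 = {0, 2, 3, 5}
Tree: B1–B2, B1–B3, B2–B4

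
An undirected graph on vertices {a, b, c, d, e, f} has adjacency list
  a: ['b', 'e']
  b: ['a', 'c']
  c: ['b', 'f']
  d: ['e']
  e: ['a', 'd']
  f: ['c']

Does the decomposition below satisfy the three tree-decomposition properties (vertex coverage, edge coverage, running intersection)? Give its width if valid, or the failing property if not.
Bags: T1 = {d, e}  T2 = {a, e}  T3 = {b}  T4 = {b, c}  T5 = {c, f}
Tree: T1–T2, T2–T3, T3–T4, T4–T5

A tree decomposition must satisfy three properties: every vertex lies in some bag; for every edge, both endpoints lie together in some bag; and for every vertex, the bags containing it form a connected subtree. Here edge (a,b) lies in no bag, so the decomposition is invalid.

No — edge (a,b) lies in no bag.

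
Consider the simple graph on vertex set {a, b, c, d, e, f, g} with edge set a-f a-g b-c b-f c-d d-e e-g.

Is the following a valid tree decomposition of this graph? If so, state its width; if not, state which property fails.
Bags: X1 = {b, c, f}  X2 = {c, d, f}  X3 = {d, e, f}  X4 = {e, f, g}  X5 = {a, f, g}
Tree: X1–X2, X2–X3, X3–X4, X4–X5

Checking the three conditions: (i) the bags cover all of {a, b, c, d, e, f, g}; (ii) for each edge, some bag contains both endpoints; (iii) the bags containing any fixed vertex form a subtree. All hold, so the decomposition is valid with width 3 − 1 = 2.

Yes; width 2.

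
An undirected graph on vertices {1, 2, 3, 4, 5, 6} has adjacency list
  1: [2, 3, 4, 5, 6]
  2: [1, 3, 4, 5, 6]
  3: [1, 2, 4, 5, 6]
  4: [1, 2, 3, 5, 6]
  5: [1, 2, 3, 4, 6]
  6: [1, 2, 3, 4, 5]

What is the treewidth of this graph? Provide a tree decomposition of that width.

Treewidth 5.
One such decomposition:
Bags: B1 = {1, 2, 3, 4, 5, 6}
Tree: (single bag)

With just one bag of size 6, the width is 6 − 1 = 5, so tw(G) ≤ 5. For the lower bound, the 6 vertices {1, 2, 3, 4, 5, 6} are pairwise adjacent, and any tree decomposition puts a clique entirely inside one bag — forcing width ≥ 5. The upper and lower bounds meet at 5, so that is the treewidth.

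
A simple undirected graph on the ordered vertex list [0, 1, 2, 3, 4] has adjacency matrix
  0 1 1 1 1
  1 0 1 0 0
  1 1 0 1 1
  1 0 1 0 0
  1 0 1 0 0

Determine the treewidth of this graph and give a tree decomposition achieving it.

Treewidth 2.
Bags: B1 = {0, 2, 4}  B2 = {0, 1, 2}  B3 = {0, 2, 3}
Tree: B1–B2, B2–B3

The largest bag has 3 vertices, giving width 2; this decomposition certifies tw(G) ≤ 2. On the other hand G contains the 3-clique {0, 1, 2}. A clique must lie in a single bag of any decomposition, so no decomposition can have width below 2. The upper and lower bounds meet at 2, so that is the treewidth.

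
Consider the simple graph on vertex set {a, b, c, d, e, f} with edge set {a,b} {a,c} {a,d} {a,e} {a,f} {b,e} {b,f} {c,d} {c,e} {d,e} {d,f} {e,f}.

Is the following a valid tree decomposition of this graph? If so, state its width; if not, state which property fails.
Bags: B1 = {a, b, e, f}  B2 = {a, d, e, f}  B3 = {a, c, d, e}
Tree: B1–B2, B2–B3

Vertex coverage: the bags together contain {a, b, c, d, e, f}, the full vertex set. Edge coverage: each edge of G has both endpoints in at least one bag. Running intersection: for every vertex, the bags containing it form a connected subtree. All three properties hold, so this is a valid tree decomposition of width max|bag| − 1 = 3, and hence tw(G) ≤ 3.

Yes; width 3.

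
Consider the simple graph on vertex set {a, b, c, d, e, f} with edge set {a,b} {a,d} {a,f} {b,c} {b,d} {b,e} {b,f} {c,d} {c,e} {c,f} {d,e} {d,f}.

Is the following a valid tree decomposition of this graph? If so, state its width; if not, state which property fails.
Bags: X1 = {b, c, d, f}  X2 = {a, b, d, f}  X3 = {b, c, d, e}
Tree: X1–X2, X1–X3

Every vertex of G appears in some bag (union = {a, b, c, d, e, f}); every edge is covered by a bag; and for each vertex v the set of bags containing v is connected in the bag tree. The decomposition is therefore valid. The largest bag has 4 vertices, so the width is 3.

Yes; width 3.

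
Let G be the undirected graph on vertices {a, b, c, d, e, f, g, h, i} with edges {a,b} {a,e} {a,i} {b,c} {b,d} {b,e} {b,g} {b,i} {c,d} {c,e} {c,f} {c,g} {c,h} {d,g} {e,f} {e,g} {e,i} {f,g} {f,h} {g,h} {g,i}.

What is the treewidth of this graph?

3

A width-3 tree decomposition is:
Bags: B1 = {b, e, g, i}  B2 = {b, c, e, g}  B3 = {a, b, e, i}  B4 = {b, c, d, g}  B5 = {c, e, f, g}  B6 = {c, f, g, h}
Tree: B1–B2, B1–B3, B2–B4, B2–B5, B5–B6
Every bag has size at most 4, so the width is 4 − 1 = 3 and tw(G) ≤ 3. Conversely, {b, c, d, g} is a clique of size 4, and the vertices of any clique must share a bag in every tree decomposition; so some bag has ≥ 4 vertices and tw(G) ≥ 3. The upper and lower bounds meet at 3, so that is the treewidth.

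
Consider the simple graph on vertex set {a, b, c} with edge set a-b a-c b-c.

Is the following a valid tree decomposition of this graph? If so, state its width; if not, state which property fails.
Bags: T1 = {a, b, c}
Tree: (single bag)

Every vertex of G appears in some bag (union = {a, b, c}); every edge is covered by a bag; and for each vertex v the set of bags containing v is connected in the bag tree. The decomposition is therefore valid. The largest bag has 3 vertices, so the width is 2.

Yes; width 2.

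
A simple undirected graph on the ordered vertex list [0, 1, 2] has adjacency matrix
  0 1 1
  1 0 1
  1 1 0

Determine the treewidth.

2

A width-2 tree decomposition is:
Bags: B1 = {0, 1, 2}
Tree: (single bag)
With just one bag of size 3, the width is 3 − 1 = 2, so tw(G) ≤ 2. For the lower bound, the 3 vertices {0, 1, 2} are pairwise adjacent, and any tree decomposition puts a clique entirely inside one bag — forcing width ≥ 2. Combining the bounds, tw(G) = 2.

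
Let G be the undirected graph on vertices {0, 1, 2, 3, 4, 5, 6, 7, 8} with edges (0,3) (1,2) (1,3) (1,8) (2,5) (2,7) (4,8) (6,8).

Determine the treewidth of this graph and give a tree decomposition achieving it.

Treewidth 1.
Bags: B1 = {1, 3}  B2 = {1, 8}  B3 = {4, 8}  B4 = {0, 3}  B5 = {6, 8}  B6 = {1, 2}  B7 = {2, 7}  B8 = {2, 5}
Tree: B1–B2, B2–B3, B1–B4, B2–B5, B2–B6, B6–B7, B6–B8

Every bag has size at most 2, so the width is 2 − 1 = 1 and tw(G) ≤ 1. Any graph with an edge has treewidth ≥ 1, and G has the edge 1–3. Therefore the treewidth is 1.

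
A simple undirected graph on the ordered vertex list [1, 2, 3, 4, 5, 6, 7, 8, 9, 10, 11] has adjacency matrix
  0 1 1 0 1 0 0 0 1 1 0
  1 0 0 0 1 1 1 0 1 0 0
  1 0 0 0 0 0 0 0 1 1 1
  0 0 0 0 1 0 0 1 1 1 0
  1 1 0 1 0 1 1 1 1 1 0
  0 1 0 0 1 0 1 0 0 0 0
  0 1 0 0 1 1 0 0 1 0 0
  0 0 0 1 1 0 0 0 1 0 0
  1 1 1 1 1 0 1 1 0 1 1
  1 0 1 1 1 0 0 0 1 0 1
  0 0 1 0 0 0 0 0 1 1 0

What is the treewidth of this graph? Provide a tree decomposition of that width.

Treewidth 3.
Bags: B1 = {4, 5, 9, 10}  B2 = {1, 5, 9, 10}  B3 = {4, 5, 8, 9}  B4 = {1, 2, 5, 9}  B5 = {1, 3, 9, 10}  B6 = {2, 5, 7, 9}  B7 = {3, 9, 10, 11}  B8 = {2, 5, 6, 7}
Tree: B1–B2, B1–B3, B2–B4, B2–B5, B4–B6, B5–B7, B6–B8

Each bag holds 4 vertices, so the decomposition has width 3, which upper-bounds the treewidth. For the lower bound, the 4 vertices {3, 9, 10, 11} are pairwise adjacent, and any tree decomposition puts a clique entirely inside one bag — forcing width ≥ 3. Combining the bounds, tw(G) = 3.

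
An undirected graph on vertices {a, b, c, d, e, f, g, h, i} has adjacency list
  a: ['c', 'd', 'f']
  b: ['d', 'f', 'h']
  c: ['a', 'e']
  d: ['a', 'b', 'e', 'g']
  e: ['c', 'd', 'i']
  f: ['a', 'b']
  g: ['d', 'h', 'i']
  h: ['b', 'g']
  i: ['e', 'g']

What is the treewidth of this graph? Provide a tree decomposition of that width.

Treewidth 3.
One optimal decomposition is:
Bags: B1 = {e, g, h, i}  B2 = {d, e, g, h}  B3 = {b, d, e, h}  B4 = {b, c, d, e}  B5 = {a, b, c, d}  B6 = {a, b, c, f}
Tree: B1–B2, B2–B3, B3–B4, B4–B5, B5–B6

Every bag has size at most 4, so the width is 4 − 1 = 3 and tw(G) ≤ 3. For the lower bound: the 4 vertex sets {g,h,i}, {e}, {d}, {a,b,c,f} are disjoint, each induces a connected subgraph, and every pair is joined by at least one edge of G. Contracting each set to a single vertex therefore yields K_{4} as a minor, and since treewidth is minor-monotone, tw(G) ≥ tw(K_{4}) = 3. Hence tw(G) = 3 exactly.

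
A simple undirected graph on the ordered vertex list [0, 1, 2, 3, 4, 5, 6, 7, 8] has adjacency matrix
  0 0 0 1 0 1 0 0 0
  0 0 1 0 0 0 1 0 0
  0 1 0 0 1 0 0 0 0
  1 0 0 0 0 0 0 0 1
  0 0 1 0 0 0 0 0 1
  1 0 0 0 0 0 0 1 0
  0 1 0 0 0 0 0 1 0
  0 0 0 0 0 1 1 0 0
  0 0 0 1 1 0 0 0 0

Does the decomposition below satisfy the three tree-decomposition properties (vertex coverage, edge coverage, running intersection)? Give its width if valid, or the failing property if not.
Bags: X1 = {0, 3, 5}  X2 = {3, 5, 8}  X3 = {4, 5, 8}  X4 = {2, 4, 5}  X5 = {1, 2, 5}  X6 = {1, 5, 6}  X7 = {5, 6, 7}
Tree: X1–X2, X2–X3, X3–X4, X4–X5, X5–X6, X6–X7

Yes; width 2.

Checking the three conditions: (i) the bags cover all of {0, 1, 2, 3, 4, 5, 6, 7, 8}; (ii) for each edge, some bag contains both endpoints; (iii) the bags containing any fixed vertex form a subtree. All hold, so the decomposition is valid with width 3 − 1 = 2.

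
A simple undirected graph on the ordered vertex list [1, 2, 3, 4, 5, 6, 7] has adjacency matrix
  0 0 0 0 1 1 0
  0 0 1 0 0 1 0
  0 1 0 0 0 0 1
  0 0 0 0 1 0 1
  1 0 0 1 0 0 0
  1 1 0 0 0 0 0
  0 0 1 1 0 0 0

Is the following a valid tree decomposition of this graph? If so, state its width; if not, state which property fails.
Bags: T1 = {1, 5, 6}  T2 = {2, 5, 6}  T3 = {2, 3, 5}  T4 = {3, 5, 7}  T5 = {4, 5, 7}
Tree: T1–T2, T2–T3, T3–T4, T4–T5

Yes; width 2.

Every vertex of G appears in some bag (union = {1, 2, 3, 4, 5, 6, 7}); every edge is covered by a bag; and for each vertex v the set of bags containing v is connected in the bag tree. The decomposition is therefore valid. The largest bag has 3 vertices, so the width is 2.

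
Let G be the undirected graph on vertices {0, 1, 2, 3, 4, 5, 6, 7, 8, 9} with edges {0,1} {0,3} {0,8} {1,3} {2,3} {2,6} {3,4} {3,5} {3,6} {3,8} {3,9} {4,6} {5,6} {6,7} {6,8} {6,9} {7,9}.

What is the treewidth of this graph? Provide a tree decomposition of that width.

Treewidth 2.
One such decomposition:
Bags: B1 = {2, 3, 6}  B2 = {3, 6, 8}  B3 = {0, 3, 8}  B4 = {3, 4, 6}  B5 = {3, 6, 9}  B6 = {0, 1, 3}  B7 = {3, 5, 6}  B8 = {6, 7, 9}
Tree: B1–B2, B2–B3, B1–B4, B2–B5, B3–B6, B2–B7, B5–B8

The largest bag has 3 vertices, giving width 2; this decomposition certifies tw(G) ≤ 2. On the other hand G contains the 3-clique {0, 3, 8}. A clique must lie in a single bag of any decomposition, so no decomposition can have width below 2. The upper and lower bounds meet at 2, so that is the treewidth.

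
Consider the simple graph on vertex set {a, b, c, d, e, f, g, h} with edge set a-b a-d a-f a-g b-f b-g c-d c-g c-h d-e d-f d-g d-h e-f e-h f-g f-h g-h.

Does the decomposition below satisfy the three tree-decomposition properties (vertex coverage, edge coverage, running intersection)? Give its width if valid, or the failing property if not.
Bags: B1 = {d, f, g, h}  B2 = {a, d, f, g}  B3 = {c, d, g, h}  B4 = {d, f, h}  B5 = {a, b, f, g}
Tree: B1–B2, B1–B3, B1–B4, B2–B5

A tree decomposition must satisfy three properties: every vertex lies in some bag; for every edge, both endpoints lie together in some bag; and for every vertex, the bags containing it form a connected subtree. Here vertex e appears in no bag, so the decomposition is invalid.

No — vertex e appears in no bag.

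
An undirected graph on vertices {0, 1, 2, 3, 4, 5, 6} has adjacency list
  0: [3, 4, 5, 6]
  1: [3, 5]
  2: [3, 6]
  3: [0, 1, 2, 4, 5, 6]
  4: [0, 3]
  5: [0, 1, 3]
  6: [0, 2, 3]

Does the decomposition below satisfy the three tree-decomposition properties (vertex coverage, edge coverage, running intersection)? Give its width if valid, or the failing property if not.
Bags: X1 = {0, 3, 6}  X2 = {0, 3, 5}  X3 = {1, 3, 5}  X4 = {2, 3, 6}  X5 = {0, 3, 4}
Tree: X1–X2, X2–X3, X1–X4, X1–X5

Yes; width 2.

Checking the three conditions: (i) the bags cover all of {0, 1, 2, 3, 4, 5, 6}; (ii) for each edge, some bag contains both endpoints; (iii) the bags containing any fixed vertex form a subtree. All hold, so the decomposition is valid with width 3 − 1 = 2.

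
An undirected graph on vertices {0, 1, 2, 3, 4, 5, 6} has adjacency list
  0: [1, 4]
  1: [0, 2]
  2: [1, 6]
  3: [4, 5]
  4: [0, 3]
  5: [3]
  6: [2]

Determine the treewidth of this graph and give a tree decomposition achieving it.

Treewidth 1.
Bags: B1 = {2, 6}  B2 = {1, 2}  B3 = {0, 1}  B4 = {0, 4}  B5 = {3, 4}  B6 = {3, 5}
Tree: B1–B2, B2–B3, B3–B4, B4–B5, B5–B6

Each bag holds 2 vertices, so the decomposition has width 1, which upper-bounds the treewidth. Since G has at least one edge (e.g. 6–2), it is not an edgeless graph, so tw(G) ≥ 1. Hence tw(G) = 1 exactly.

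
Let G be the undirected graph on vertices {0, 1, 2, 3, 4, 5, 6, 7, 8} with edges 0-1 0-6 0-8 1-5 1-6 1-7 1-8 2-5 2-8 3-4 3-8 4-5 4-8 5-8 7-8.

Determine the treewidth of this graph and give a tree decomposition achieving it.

Every bag has size at most 3, so the width is 3 − 1 = 2 and tw(G) ≤ 2. Conversely, {0, 1, 8} is a clique of size 3, and the vertices of any clique must share a bag in every tree decomposition; so some bag has ≥ 3 vertices and tw(G) ≥ 2. Therefore the treewidth is 2.

Treewidth 2.
Bags: B1 = {4, 5, 8}  B2 = {2, 5, 8}  B3 = {1, 5, 8}  B4 = {0, 1, 8}  B5 = {3, 4, 8}  B6 = {0, 1, 6}  B7 = {1, 7, 8}
Tree: B1–B2, B2–B3, B3–B4, B1–B5, B4–B6, B3–B7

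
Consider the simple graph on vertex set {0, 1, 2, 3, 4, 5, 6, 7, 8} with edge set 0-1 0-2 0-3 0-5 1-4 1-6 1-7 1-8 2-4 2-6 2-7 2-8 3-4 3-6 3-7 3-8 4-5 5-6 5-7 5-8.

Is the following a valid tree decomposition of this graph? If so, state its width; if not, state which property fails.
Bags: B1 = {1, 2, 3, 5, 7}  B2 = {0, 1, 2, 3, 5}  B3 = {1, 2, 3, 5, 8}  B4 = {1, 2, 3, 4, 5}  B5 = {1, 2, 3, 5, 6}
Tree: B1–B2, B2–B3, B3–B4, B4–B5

Checking the three conditions: (i) the bags cover all of {0, 1, 2, 3, 4, 5, 6, 7, 8}; (ii) for each edge, some bag contains both endpoints; (iii) the bags containing any fixed vertex form a subtree. All hold, so the decomposition is valid with width 5 − 1 = 4.

Yes; width 4.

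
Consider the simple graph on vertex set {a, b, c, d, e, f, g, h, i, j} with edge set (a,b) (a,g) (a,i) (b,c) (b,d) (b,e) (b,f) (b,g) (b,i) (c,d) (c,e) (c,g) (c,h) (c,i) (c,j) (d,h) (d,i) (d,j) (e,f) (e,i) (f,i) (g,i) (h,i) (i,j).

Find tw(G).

A width-3 tree decomposition is:
Bags: B1 = {c, d, i, j}  B2 = {b, c, d, i}  B3 = {b, c, e, i}  B4 = {b, c, g, i}  B5 = {b, e, f, i}  B6 = {a, b, g, i}  B7 = {c, d, h, i}
Tree: B1–B2, B2–B3, B3–B4, B3–B5, B4–B6, B2–B7
The largest bag has 4 vertices, giving width 3; this decomposition certifies tw(G) ≤ 3. On the other hand G contains the 4-clique {c, d, i, j}. A clique must lie in a single bag of any decomposition, so no decomposition can have width below 3. The upper and lower bounds meet at 3, so that is the treewidth.

3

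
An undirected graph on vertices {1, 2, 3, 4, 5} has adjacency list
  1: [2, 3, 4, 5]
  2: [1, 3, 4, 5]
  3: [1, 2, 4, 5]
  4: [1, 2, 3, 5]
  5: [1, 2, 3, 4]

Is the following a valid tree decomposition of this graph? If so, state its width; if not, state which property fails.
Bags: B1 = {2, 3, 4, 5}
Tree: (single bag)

No — vertex 1 appears in no bag.

A tree decomposition must satisfy three properties: every vertex lies in some bag; for every edge, both endpoints lie together in some bag; and for every vertex, the bags containing it form a connected subtree. Here vertex 1 appears in no bag, so the decomposition is invalid.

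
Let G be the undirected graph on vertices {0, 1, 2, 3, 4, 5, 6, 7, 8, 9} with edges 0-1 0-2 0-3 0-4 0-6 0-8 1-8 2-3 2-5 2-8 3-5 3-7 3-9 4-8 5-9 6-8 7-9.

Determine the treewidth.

2

A width-2 tree decomposition is:
Bags: B1 = {0, 1, 8}  B2 = {0, 2, 8}  B3 = {0, 2, 3}  B4 = {2, 3, 5}  B5 = {3, 5, 9}  B6 = {0, 6, 8}  B7 = {0, 4, 8}  B8 = {3, 7, 9}
Tree: B1–B2, B2–B3, B3–B4, B4–B5, B1–B6, B2–B7, B5–B8
Each bag holds 3 vertices, so the decomposition has width 2, which upper-bounds the treewidth. On the other hand G contains the 3-clique {0, 1, 8}. A clique must lie in a single bag of any decomposition, so no decomposition can have width below 2. Combining the bounds, tw(G) = 2.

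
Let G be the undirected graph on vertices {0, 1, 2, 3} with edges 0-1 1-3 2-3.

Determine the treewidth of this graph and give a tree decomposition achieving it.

Treewidth 1.
One optimal decomposition is:
Bags: B1 = {0, 1}  B2 = {1, 3}  B3 = {2, 3}
Tree: B1–B2, B2–B3

Every bag has size at most 2, so the width is 2 − 1 = 1 and tw(G) ≤ 1. G has an edge, so its treewidth is at least 1. Therefore the treewidth is 1.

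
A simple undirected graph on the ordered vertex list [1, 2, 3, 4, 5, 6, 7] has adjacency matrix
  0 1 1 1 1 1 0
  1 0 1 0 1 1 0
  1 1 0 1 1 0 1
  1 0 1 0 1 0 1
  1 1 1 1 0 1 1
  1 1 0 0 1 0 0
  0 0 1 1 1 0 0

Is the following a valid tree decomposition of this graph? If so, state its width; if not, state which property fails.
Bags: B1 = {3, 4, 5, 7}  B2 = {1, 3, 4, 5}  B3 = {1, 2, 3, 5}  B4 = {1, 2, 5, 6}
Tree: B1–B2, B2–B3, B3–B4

Yes; width 3.

Vertex coverage: the bags together contain {1, 2, 3, 4, 5, 6, 7}, the full vertex set. Edge coverage: each edge of G has both endpoints in at least one bag. Running intersection: for every vertex, the bags containing it form a connected subtree. All three properties hold, so this is a valid tree decomposition of width max|bag| − 1 = 3, and hence tw(G) ≤ 3.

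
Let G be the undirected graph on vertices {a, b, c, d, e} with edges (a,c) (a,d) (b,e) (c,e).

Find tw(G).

1

A width-1 tree decomposition is:
Bags: B1 = {a, d}  B2 = {a, c}  B3 = {c, e}  B4 = {b, e}
Tree: B1–B2, B2–B3, B3–B4
Every bag has size at most 2, so the width is 2 − 1 = 1 and tw(G) ≤ 1. Since G has at least one edge (e.g. d–a), it is not an edgeless graph, so tw(G) ≥ 1. Combining the bounds, tw(G) = 1.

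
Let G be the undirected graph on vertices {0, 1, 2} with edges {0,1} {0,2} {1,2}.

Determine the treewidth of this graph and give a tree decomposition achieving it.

With just one bag of size 3, the width is 3 − 1 = 2, so tw(G) ≤ 2. For the lower bound, the 3 vertices {0, 1, 2} are pairwise adjacent, and any tree decomposition puts a clique entirely inside one bag — forcing width ≥ 2. Therefore the treewidth is 2.

Treewidth 2.
Bags: B1 = {0, 1, 2}
Tree: (single bag)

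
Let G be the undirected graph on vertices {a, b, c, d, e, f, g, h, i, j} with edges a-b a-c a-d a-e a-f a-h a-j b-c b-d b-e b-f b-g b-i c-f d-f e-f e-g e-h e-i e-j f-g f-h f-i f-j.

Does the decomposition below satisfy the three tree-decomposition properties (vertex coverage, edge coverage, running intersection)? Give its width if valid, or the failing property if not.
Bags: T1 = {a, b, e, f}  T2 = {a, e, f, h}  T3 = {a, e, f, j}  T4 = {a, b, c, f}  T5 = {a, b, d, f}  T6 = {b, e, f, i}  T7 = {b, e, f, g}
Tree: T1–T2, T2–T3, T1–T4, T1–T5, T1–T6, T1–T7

Checking the three conditions: (i) the bags cover all of {a, b, c, d, e, f, g, h, i, j}; (ii) for each edge, some bag contains both endpoints; (iii) the bags containing any fixed vertex form a subtree. All hold, so the decomposition is valid with width 4 − 1 = 3.

Yes; width 3.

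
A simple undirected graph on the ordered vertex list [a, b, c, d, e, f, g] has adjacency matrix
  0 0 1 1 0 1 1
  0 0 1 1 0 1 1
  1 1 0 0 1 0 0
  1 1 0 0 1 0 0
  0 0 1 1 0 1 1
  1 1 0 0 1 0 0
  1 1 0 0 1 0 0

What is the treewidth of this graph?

3

A width-3 tree decomposition is:
Bags: B1 = {a, b, e, f}  B2 = {a, b, c, e}  B3 = {a, b, d, e}  B4 = {a, b, e, g}
Tree: B1–B2, B2–B3, B3–B4
Every bag has size at most 4, so the width is 4 − 1 = 3 and tw(G) ≤ 3. For the lower bound: the 4 vertex sets {b,f}, {a,c}, {e}, {d} are disjoint, each induces a connected subgraph, and every pair is joined by at least one edge of G. Contracting each set to a single vertex therefore yields K_{4} as a minor, and since treewidth is minor-monotone, tw(G) ≥ tw(K_{4}) = 3. Therefore the treewidth is 3.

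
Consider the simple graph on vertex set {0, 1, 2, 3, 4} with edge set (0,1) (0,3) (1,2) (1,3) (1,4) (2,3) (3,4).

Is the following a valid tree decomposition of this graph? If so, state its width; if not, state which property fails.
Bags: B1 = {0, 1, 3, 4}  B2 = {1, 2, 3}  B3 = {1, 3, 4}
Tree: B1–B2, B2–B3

No — bags containing vertex 4 are not connected in the tree.

A tree decomposition must satisfy three properties: every vertex lies in some bag; for every edge, both endpoints lie together in some bag; and for every vertex, the bags containing it form a connected subtree. Here bags containing vertex 4 are not connected in the tree, so the decomposition is invalid.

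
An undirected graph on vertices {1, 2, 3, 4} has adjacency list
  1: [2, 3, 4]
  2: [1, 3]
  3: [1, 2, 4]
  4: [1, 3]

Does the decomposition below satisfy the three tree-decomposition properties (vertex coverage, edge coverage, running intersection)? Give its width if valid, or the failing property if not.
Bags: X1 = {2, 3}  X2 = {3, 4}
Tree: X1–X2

No — vertex 1 appears in no bag.

A tree decomposition must satisfy three properties: every vertex lies in some bag; for every edge, both endpoints lie together in some bag; and for every vertex, the bags containing it form a connected subtree. Here vertex 1 appears in no bag, so the decomposition is invalid.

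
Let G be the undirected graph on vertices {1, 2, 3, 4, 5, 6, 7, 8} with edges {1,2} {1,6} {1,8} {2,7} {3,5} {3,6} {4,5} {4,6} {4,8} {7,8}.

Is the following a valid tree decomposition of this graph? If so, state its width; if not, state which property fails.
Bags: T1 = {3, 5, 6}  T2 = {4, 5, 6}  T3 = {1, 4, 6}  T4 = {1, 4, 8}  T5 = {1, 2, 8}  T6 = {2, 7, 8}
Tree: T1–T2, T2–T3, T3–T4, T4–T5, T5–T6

Yes; width 2.

Vertex coverage: the bags together contain {1, 2, 3, 4, 5, 6, 7, 8}, the full vertex set. Edge coverage: each edge of G has both endpoints in at least one bag. Running intersection: for every vertex, the bags containing it form a connected subtree. All three properties hold, so this is a valid tree decomposition of width max|bag| − 1 = 2, and hence tw(G) ≤ 2.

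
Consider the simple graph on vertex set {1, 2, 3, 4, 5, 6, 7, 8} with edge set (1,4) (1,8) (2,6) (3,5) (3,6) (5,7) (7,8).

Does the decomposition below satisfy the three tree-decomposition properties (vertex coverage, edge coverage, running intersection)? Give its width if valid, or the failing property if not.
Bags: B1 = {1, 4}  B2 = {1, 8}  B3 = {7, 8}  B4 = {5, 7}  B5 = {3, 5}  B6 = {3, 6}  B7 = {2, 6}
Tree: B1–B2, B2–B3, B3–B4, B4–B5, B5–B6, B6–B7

Yes; width 1.

Every vertex of G appears in some bag (union = {1, 2, 3, 4, 5, 6, 7, 8}); every edge is covered by a bag; and for each vertex v the set of bags containing v is connected in the bag tree. The decomposition is therefore valid. The largest bag has 2 vertices, so the width is 1.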